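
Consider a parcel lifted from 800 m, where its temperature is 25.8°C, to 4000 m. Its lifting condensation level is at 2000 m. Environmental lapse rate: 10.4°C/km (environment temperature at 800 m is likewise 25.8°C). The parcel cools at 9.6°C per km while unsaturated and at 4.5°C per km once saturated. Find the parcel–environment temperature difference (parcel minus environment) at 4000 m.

Parcel:
  From 800 m to 2000 m (dry): cools by 9.6 × 1.2 = 11.52°C, giving 14.28°C.
  From 2000 m to 4000 m (saturated): cools by 4.5 × 2 = 9°C, giving 5.28°C.
Environment:
  From 800 m to 4000 m (environment): cools by 10.4 × 3.2 = 33.28°C, giving -7.48°C.
T_parcel − T_env = 5.28 − (-7.48) = +12.76°C

+12.76°C (parcel warmer than environment)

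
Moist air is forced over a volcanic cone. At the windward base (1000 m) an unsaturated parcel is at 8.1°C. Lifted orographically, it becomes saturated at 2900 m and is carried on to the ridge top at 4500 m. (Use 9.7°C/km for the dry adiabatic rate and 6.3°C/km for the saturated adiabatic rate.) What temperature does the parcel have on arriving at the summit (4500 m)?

-20.41°C

Dry to 2900 m: -9.7 × 1.9 km = -18.43°C, so T = -10.33°C.
Saturated to 4500 m: -6.3 × 1.6 km = -10.08°C, so T = -20.41°C.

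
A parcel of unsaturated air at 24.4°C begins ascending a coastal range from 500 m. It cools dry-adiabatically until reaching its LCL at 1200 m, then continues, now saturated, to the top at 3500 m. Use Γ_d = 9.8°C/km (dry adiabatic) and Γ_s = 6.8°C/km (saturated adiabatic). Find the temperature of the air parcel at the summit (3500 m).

500–1200 m, dry: Δz = 0.7 km ⇒ ΔT = -6.86°C; T = 17.54°C
1200–3500 m, saturated: Δz = 2.3 km ⇒ ΔT = -15.64°C; T = 1.9°C

1.9°C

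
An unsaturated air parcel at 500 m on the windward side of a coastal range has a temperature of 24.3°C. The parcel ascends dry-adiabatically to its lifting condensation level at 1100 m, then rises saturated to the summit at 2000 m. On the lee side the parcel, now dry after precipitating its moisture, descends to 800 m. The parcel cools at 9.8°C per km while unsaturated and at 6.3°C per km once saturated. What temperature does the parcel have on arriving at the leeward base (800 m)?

24.51°C

From 500 m to 1100 m (dry): cools by 9.8 × 0.6 = 5.88°C, giving 18.42°C.
From 1100 m to 2000 m (saturated): cools by 6.3 × 0.9 = 5.67°C, giving 12.75°C.
From 2000 m to 800 m (dry descent): warms by 9.8 × 1.2 = 11.76°C, giving 24.51°C.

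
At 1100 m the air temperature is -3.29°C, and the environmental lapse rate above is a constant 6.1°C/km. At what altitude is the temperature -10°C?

Height above start = (-3.29 − (-10)) / 6.1 = 1.1 km
Altitude = 1100 m + 1100 m = 2200 m

2200 m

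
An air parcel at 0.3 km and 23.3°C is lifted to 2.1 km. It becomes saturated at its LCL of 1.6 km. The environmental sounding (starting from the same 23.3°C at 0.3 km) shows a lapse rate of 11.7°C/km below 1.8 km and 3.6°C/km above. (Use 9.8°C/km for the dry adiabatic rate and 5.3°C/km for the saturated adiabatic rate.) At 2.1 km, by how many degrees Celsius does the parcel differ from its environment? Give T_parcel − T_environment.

+3.24°C (parcel warmer than environment)

Parcel:
  Dry to 1600 m: -9.8 × 1.3 km = -12.74°C, so T = 10.56°C.
  Saturated to 2100 m: -5.3 × 0.5 km = -2.65°C, so T = 7.91°C.
Environment:
  Environment, lower layer to 1800 m: -11.7 × 1.5 km = -17.55°C, so T = 5.75°C.
  Environment, upper layer to 2100 m: -3.6 × 0.3 km = -1.08°C, so T = 4.67°C.
T_parcel − T_env = 7.91 − 4.67 = +3.24°C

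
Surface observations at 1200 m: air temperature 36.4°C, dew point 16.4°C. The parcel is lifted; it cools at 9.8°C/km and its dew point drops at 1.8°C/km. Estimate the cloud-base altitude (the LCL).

T and T_d converge at 9.8 − 1.8 = 8°C per km
Height above start = (36.4 − 16.4) / 8 = 2.5 km
LCL altitude = 1200 m + 2500 m = 3700 m

3700 m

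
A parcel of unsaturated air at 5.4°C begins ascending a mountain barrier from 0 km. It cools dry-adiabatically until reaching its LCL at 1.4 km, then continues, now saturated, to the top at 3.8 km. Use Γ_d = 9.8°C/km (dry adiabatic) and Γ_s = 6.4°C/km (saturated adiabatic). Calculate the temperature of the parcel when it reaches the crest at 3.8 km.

-23.68°C

0 → 1400 m (dry, 9.8°C/km): ΔT = -9.8 × 1.4 = -13.72°C → T = -8.32°C
1400 → 3800 m (saturated, 6.4°C/km): ΔT = -6.4 × 2.4 = -15.36°C → T = -23.68°C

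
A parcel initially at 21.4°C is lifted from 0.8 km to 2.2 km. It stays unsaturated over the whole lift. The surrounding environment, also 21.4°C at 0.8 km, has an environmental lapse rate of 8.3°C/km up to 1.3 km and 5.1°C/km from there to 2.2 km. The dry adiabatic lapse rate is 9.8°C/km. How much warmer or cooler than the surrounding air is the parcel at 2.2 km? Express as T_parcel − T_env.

-4.98°C (parcel cooler than environment)

Parcel:
  From 800 m to 2200 m (dry): cools by 9.8 × 1.4 = 13.72°C, giving 7.68°C.
Environment:
  From 800 m to 1300 m (environment, lower layer): cools by 8.3 × 0.5 = 4.15°C, giving 17.25°C.
  From 1300 m to 2200 m (environment, upper layer): cools by 5.1 × 0.9 = 4.59°C, giving 12.66°C.
T_parcel − T_env = 7.68 − 12.66 = -4.98°C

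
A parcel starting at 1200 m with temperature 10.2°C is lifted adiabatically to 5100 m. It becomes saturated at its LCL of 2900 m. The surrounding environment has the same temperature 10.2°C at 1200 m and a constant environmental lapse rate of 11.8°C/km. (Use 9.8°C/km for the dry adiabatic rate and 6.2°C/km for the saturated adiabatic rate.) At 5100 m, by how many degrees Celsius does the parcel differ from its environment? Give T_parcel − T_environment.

Parcel:
  1200 → 2900 m (dry, 9.8°C/km): ΔT = -9.8 × 1.7 = -16.66°C → T = -6.46°C
  2900 → 5100 m (saturated, 6.2°C/km): ΔT = -6.2 × 2.2 = -13.64°C → T = -20.1°C
Environment:
  1200 → 5100 m (environment, 11.8°C/km): ΔT = -11.8 × 3.9 = -46.02°C → T = -35.82°C
T_parcel − T_env = -20.1 − (-35.82) = +15.72°C

+15.72°C (parcel warmer than environment)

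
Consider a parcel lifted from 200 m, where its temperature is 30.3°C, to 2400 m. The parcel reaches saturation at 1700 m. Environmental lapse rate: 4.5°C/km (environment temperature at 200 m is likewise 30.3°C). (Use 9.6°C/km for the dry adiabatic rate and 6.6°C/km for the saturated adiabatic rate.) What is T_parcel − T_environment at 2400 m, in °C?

-9.12°C (parcel cooler than environment)

Parcel:
  From 200 m to 1700 m (dry): cools by 9.6 × 1.5 = 14.4°C, giving 15.9°C.
  From 1700 m to 2400 m (saturated): cools by 6.6 × 0.7 = 4.62°C, giving 11.28°C.
Environment:
  From 200 m to 2400 m (environment): cools by 4.5 × 2.2 = 9.9°C, giving 20.4°C.
T_parcel − T_env = 11.28 − 20.4 = -9.12°C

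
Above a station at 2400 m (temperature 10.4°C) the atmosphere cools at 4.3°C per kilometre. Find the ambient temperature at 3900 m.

2400 → 3900 m (environmental, 4.3°C/km): ΔT = -4.3 × 1.5 = -6.45°C → T = 3.95°C

3.95°C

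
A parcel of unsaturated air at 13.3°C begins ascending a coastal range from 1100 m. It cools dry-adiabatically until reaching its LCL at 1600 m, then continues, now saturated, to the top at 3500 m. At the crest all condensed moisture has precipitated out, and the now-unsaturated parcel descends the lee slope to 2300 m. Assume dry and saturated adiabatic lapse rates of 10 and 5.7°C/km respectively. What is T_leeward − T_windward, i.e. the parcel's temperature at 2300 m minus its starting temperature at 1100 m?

From 1100 m to 1600 m (dry): cools by 10 × 0.5 = 5°C, giving 8.3°C.
From 1600 m to 3500 m (saturated): cools by 5.7 × 1.9 = 10.83°C, giving -2.53°C.
From 3500 m to 2300 m (dry descent): warms by 10 × 1.2 = 12°C, giving 9.47°C.
Net change vs windward start: 9.47 − 13.3 = -3.83°C

-3.83°C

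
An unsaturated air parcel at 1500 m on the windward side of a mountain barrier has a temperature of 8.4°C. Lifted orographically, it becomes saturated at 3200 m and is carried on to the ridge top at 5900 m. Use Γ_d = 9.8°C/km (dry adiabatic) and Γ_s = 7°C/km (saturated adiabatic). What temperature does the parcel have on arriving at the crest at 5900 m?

From 1500 m to 3200 m (dry): cools by 9.8 × 1.7 = 16.66°C, giving -8.26°C.
From 3200 m to 5900 m (saturated): cools by 7 × 2.7 = 18.9°C, giving -27.16°C.

-27.16°C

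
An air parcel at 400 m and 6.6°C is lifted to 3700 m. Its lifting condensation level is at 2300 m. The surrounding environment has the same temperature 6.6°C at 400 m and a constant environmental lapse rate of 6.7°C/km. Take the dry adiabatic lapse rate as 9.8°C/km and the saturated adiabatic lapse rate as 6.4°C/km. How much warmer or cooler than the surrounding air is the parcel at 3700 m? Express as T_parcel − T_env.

-5.47°C (parcel cooler than environment)

Parcel:
  400 → 2300 m (dry, 9.8°C/km): ΔT = -9.8 × 1.9 = -18.62°C → T = -12.02°C
  2300 → 3700 m (saturated, 6.4°C/km): ΔT = -6.4 × 1.4 = -8.96°C → T = -20.98°C
Environment:
  400 → 3700 m (environment, 6.7°C/km): ΔT = -6.7 × 3.3 = -22.11°C → T = -15.51°C
T_parcel − T_env = -20.98 − (-15.51) = -5.47°C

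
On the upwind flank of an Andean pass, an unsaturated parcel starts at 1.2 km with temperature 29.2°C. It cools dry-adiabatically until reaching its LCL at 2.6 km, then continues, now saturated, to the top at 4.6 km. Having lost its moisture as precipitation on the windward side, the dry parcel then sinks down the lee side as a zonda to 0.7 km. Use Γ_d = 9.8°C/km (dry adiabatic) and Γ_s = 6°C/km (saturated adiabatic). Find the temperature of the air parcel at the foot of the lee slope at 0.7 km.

41.7°C

1200 → 2600 m (dry, 9.8°C/km): ΔT = -9.8 × 1.4 = -13.72°C → T = 15.48°C
2600 → 4600 m (saturated, 6°C/km): ΔT = -6 × 2 = -12°C → T = 3.48°C
4600 → 700 m (dry descent, 9.8°C/km): ΔT = +9.8 × 3.9 = +38.22°C → T = 41.7°C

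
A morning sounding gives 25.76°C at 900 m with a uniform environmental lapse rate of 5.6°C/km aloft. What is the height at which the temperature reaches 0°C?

Height above start = (25.76 − 0) / 5.6 = 4.6 km
Altitude = 900 m + 4600 m = 5500 m

5500 m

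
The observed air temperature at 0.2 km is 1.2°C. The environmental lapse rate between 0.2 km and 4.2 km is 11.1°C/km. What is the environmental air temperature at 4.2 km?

Environmental to 4200 m: -11.1 × 4 km = -44.4°C, so T = -43.2°C.

-43.2°C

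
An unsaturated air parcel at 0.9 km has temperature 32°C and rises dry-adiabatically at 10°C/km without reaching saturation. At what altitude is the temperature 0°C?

Height above start = (32 − 0) / 10 = 3.2 km
Altitude = 900 m + 3200 m = 4100 m

4.1 km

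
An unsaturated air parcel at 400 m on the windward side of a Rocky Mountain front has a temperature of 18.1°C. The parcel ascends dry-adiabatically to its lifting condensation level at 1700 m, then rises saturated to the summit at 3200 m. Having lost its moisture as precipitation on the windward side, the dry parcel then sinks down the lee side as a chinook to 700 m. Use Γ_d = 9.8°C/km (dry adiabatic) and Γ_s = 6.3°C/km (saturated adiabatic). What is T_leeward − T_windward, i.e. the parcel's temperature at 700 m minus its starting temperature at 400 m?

400 → 1700 m (dry, 9.8°C/km): ΔT = -9.8 × 1.3 = -12.74°C → T = 5.36°C
1700 → 3200 m (saturated, 6.3°C/km): ΔT = -6.3 × 1.5 = -9.45°C → T = -4.09°C
3200 → 700 m (dry descent, 9.8°C/km): ΔT = +9.8 × 2.5 = +24.5°C → T = 20.41°C
Net change vs windward start: 20.41 − 18.1 = +2.31°C

+2.31°C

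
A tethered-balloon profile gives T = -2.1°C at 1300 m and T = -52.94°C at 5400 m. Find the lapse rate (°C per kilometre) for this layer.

Γ = −ΔT/Δz = (-2.1 − (-52.94)) / (5400 − 1300) m
  = 50.84°C / 4.1 km = 12.4°C/km

12.4°C/km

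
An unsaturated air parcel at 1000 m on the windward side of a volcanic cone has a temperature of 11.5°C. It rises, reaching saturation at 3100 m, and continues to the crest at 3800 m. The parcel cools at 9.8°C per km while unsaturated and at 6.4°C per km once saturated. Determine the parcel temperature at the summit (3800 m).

-13.56°C

1000–3100 m, dry: Δz = 2.1 km ⇒ ΔT = -20.58°C; T = -9.08°C
3100–3800 m, saturated: Δz = 0.7 km ⇒ ΔT = -4.48°C; T = -13.56°C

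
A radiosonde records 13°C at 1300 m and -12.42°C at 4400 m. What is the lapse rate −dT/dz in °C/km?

Γ = −ΔT/Δz = (13 − (-12.42)) / (4400 − 1300) m
  = 25.42°C / 3.1 km = 8.2°C/km

8.2°C/km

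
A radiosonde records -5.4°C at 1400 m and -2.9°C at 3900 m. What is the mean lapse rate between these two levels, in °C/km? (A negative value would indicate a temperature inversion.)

Γ = −ΔT/Δz = (-5.4 − (-2.9)) / (3900 − 1400) m
  = -2.5°C / 2.5 km = -1°C/km

-1°C/km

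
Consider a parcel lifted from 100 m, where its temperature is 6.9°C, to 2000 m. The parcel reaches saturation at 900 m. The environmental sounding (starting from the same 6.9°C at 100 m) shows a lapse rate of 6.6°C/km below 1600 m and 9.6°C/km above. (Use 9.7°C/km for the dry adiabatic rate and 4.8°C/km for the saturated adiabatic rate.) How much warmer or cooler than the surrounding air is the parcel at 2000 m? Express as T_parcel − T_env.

Parcel:
  Dry to 900 m: -9.7 × 0.8 km = -7.76°C, so T = -0.86°C.
  Saturated to 2000 m: -4.8 × 1.1 km = -5.28°C, so T = -6.14°C.
Environment:
  Environment, lower layer to 1600 m: -6.6 × 1.5 km = -9.9°C, so T = -3°C.
  Environment, upper layer to 2000 m: -9.6 × 0.4 km = -3.84°C, so T = -6.84°C.
T_parcel − T_env = -6.14 − (-6.84) = +0.7°C

+0.7°C (parcel warmer than environment)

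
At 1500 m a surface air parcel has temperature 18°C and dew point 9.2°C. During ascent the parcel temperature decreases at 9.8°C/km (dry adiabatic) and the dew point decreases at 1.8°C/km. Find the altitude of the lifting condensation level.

T and T_d converge at 9.8 − 1.8 = 8°C per km
Height above start = (18 − 9.2) / 8 = 1.1 km
LCL altitude = 1500 m + 1100 m = 2600 m

2600 m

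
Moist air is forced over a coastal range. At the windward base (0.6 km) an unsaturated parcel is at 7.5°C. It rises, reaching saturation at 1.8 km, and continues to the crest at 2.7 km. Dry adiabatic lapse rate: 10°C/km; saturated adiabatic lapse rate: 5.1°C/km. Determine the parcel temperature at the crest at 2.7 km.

600 → 1800 m (dry, 10°C/km): ΔT = -10 × 1.2 = -12°C → T = -4.5°C
1800 → 2700 m (saturated, 5.1°C/km): ΔT = -5.1 × 0.9 = -4.59°C → T = -9.09°C

-9.09°C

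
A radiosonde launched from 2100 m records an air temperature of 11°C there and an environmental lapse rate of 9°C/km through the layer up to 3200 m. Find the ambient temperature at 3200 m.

1.1°C

Environmental to 3200 m: -9 × 1.1 km = -9.9°C, so T = 1.1°C.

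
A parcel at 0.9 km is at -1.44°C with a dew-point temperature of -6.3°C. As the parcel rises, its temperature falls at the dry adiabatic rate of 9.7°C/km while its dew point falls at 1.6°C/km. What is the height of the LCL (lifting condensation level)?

T and T_d converge at 9.7 − 1.6 = 8.1°C per km
Height above start = (-1.44 − (-6.3)) / 8.1 = 0.6 km
LCL altitude = 900 m + 600 m = 1500 m

1.5 km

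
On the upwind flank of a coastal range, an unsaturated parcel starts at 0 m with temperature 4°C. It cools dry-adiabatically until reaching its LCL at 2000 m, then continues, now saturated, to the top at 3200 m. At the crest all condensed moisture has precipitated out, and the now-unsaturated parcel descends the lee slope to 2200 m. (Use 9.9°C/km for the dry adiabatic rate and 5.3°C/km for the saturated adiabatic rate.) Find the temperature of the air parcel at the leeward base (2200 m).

-12.26°C

From 0 m to 2000 m (dry): cools by 9.9 × 2 = 19.8°C, giving -15.8°C.
From 2000 m to 3200 m (saturated): cools by 5.3 × 1.2 = 6.36°C, giving -22.16°C.
From 3200 m to 2200 m (dry descent): warms by 9.9 × 1 = 9.9°C, giving -12.26°C.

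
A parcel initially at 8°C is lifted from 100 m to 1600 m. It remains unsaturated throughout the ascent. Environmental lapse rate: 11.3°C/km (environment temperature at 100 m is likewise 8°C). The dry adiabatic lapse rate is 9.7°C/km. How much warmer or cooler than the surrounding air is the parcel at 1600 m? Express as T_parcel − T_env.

Parcel:
  Dry to 1600 m: -9.7 × 1.5 km = -14.55°C, so T = -6.55°C.
Environment:
  Environment to 1600 m: -11.3 × 1.5 km = -16.95°C, so T = -8.95°C.
T_parcel − T_env = -6.55 − (-8.95) = +2.4°C

+2.4°C (parcel warmer than environment)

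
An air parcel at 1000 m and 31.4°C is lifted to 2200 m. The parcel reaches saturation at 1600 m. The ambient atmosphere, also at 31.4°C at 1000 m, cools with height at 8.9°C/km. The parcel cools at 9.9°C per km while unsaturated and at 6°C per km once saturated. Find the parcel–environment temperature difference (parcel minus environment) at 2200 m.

Parcel:
  1000 → 1600 m (dry, 9.9°C/km): ΔT = -9.9 × 0.6 = -5.94°C → T = 25.46°C
  1600 → 2200 m (saturated, 6°C/km): ΔT = -6 × 0.6 = -3.6°C → T = 21.86°C
Environment:
  1000 → 2200 m (environment, 8.9°C/km): ΔT = -8.9 × 1.2 = -10.68°C → T = 20.72°C
T_parcel − T_env = 21.86 − 20.72 = +1.14°C

+1.14°C (parcel warmer than environment)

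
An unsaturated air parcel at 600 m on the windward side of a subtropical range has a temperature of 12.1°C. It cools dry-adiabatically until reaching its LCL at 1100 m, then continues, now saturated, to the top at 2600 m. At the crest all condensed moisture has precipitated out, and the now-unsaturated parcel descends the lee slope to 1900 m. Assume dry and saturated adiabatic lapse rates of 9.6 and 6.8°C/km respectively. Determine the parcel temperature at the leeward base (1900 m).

From 600 m to 1100 m (dry): cools by 9.6 × 0.5 = 4.8°C, giving 7.3°C.
From 1100 m to 2600 m (saturated): cools by 6.8 × 1.5 = 10.2°C, giving -2.9°C.
From 2600 m to 1900 m (dry descent): warms by 9.6 × 0.7 = 6.72°C, giving 3.82°C.

3.82°C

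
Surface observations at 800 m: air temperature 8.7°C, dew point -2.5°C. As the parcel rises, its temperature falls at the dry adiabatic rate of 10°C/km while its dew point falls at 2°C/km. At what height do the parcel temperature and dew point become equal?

T and T_d converge at 10 − 2 = 8°C per km
Height above start = (8.7 − (-2.5)) / 8 = 1.4 km
LCL altitude = 800 m + 1400 m = 2200 m

2200 m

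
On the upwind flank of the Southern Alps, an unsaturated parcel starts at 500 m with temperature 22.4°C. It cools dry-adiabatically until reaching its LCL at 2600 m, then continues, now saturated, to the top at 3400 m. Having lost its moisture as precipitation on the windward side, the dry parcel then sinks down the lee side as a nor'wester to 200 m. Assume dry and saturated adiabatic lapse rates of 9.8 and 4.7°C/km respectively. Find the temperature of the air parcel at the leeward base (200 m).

29.42°C

From 500 m to 2600 m (dry): cools by 9.8 × 2.1 = 20.58°C, giving 1.82°C.
From 2600 m to 3400 m (saturated): cools by 4.7 × 0.8 = 3.76°C, giving -1.94°C.
From 3400 m to 200 m (dry descent): warms by 9.8 × 3.2 = 31.36°C, giving 29.42°C.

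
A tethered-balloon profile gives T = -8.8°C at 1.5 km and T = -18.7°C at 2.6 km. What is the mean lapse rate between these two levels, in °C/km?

9°C/km

Γ = −ΔT/Δz = (-8.8 − (-18.7)) / (2600 − 1500) m
  = 9.9°C / 1.1 km = 9°C/km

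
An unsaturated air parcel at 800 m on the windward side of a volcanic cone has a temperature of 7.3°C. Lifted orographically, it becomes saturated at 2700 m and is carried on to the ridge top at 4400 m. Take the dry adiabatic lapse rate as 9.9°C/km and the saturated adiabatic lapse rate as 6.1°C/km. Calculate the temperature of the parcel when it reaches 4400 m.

-21.88°C

Dry to 2700 m: -9.9 × 1.9 km = -18.81°C, so T = -11.51°C.
Saturated to 4400 m: -6.1 × 1.7 km = -10.37°C, so T = -21.88°C.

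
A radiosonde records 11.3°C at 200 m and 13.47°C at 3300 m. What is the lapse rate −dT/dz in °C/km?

-0.7°C/km

Γ = −ΔT/Δz = (11.3 − 13.47) / (3300 − 200) m
  = -2.17°C / 3.1 km = -0.7°C/km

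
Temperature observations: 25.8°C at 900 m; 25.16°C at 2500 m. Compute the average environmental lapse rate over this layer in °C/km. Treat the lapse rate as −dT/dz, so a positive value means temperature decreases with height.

0.4°C/km

Γ = −ΔT/Δz = (25.8 − 25.16) / (2500 − 900) m
  = 0.64°C / 1.6 km = 0.4°C/km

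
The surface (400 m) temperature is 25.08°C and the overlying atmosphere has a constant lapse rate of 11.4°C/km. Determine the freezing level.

2600 m

Height above start = (25.08 − 0) / 11.4 = 2.2 km
Altitude = 400 m + 2200 m = 2600 m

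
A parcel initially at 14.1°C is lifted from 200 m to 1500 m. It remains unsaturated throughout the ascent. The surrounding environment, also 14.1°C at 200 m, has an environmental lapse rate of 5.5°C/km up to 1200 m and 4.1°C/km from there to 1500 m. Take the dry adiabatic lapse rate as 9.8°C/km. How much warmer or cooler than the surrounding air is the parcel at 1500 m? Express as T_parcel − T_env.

-6.01°C (parcel cooler than environment)

Parcel:
  From 200 m to 1500 m (dry): cools by 9.8 × 1.3 = 12.74°C, giving 1.36°C.
Environment:
  From 200 m to 1200 m (environment, lower layer): cools by 5.5 × 1 = 5.5°C, giving 8.6°C.
  From 1200 m to 1500 m (environment, upper layer): cools by 4.1 × 0.3 = 1.23°C, giving 7.37°C.
T_parcel − T_env = 1.36 − 7.37 = -6.01°C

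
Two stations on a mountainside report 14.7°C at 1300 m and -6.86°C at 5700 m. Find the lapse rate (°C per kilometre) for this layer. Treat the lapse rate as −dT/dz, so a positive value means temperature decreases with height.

4.9°C/km

Γ = −ΔT/Δz = (14.7 − (-6.86)) / (5700 − 1300) m
  = 21.56°C / 4.4 km = 4.9°C/km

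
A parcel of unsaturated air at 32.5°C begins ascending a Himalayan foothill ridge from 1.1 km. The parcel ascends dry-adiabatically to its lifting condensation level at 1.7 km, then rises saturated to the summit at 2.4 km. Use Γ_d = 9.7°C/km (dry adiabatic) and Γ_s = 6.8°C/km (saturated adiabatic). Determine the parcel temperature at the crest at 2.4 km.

21.92°C

1100–1700 m, dry: Δz = 0.6 km ⇒ ΔT = -5.82°C; T = 26.68°C
1700–2400 m, saturated: Δz = 0.7 km ⇒ ΔT = -4.76°C; T = 21.92°C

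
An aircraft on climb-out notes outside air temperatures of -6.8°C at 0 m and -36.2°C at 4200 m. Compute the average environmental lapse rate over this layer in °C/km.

7°C/km

Γ = −ΔT/Δz = (-6.8 − (-36.2)) / (4200 − 0) m
  = 29.4°C / 4.2 km = 7°C/km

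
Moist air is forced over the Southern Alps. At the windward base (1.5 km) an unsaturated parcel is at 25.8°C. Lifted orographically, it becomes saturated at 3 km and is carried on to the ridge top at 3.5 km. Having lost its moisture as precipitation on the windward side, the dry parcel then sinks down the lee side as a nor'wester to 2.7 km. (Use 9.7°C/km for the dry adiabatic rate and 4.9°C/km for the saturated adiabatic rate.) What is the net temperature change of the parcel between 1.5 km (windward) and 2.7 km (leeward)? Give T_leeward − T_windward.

-9.24°C

Dry to 3000 m: -9.7 × 1.5 km = -14.55°C, so T = 11.25°C.
Saturated to 3500 m: -4.9 × 0.5 km = -2.45°C, so T = 8.8°C.
Dry descent to 2700 m: +9.7 × 0.8 km = +7.76°C, so T = 16.56°C.
Net change vs windward start: 16.56 − 25.8 = -9.24°C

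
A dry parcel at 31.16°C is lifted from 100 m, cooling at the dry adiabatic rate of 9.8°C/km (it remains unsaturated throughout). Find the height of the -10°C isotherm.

Height above start = (31.16 − (-10)) / 9.8 = 4.2 km
Altitude = 100 m + 4200 m = 4300 m

4300 m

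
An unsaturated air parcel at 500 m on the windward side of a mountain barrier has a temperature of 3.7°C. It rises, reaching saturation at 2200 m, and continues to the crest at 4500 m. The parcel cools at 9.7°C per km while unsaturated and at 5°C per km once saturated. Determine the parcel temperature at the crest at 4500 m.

-24.29°C

500–2200 m, dry: Δz = 1.7 km ⇒ ΔT = -16.49°C; T = -12.79°C
2200–4500 m, saturated: Δz = 2.3 km ⇒ ΔT = -11.5°C; T = -24.29°C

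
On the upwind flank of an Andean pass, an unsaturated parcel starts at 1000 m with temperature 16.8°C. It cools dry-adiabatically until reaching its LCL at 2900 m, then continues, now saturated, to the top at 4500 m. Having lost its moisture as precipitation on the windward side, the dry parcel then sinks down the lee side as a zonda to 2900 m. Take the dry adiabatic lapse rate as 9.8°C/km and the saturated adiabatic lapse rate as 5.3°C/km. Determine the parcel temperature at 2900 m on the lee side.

5.38°C

1000 → 2900 m (dry, 9.8°C/km): ΔT = -9.8 × 1.9 = -18.62°C → T = -1.82°C
2900 → 4500 m (saturated, 5.3°C/km): ΔT = -5.3 × 1.6 = -8.48°C → T = -10.3°C
4500 → 2900 m (dry descent, 9.8°C/km): ΔT = +9.8 × 1.6 = +15.68°C → T = 5.38°C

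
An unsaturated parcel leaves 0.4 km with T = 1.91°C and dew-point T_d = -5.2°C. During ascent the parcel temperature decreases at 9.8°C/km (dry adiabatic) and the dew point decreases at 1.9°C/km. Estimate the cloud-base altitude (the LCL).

T and T_d converge at 9.8 − 1.9 = 7.9°C per km
Height above start = (1.91 − (-5.2)) / 7.9 = 0.9 km
LCL altitude = 400 m + 900 m = 1300 m

1.3 km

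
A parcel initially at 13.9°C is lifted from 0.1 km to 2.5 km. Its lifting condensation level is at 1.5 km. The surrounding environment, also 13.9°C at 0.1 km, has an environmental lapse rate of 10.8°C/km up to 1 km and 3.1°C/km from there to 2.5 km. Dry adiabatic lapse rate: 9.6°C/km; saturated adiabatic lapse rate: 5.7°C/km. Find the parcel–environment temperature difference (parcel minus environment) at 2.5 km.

Parcel:
  100–1500 m, dry: Δz = 1.4 km ⇒ ΔT = -13.44°C; T = 0.46°C
  1500–2500 m, saturated: Δz = 1 km ⇒ ΔT = -5.7°C; T = -5.24°C
Environment:
  100–1000 m, environment, lower layer: Δz = 0.9 km ⇒ ΔT = -9.72°C; T = 4.18°C
  1000–2500 m, environment, upper layer: Δz = 1.5 km ⇒ ΔT = -4.65°C; T = -0.47°C
T_parcel − T_env = -5.24 − (-0.47) = -4.77°C

-4.77°C (parcel cooler than environment)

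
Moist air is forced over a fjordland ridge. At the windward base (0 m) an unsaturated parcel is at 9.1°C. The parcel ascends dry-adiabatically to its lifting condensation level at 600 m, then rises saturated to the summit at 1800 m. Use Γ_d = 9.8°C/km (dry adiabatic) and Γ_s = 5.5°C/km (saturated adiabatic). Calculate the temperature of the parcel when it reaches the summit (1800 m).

-3.38°C

Dry to 600 m: -9.8 × 0.6 km = -5.88°C, so T = 3.22°C.
Saturated to 1800 m: -5.5 × 1.2 km = -6.6°C, so T = -3.38°C.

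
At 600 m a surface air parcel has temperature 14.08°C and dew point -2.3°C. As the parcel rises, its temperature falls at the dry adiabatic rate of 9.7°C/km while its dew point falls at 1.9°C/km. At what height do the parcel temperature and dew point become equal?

2700 m

T and T_d converge at 9.7 − 1.9 = 7.8°C per km
Height above start = (14.08 − (-2.3)) / 7.8 = 2.1 km
LCL altitude = 600 m + 2100 m = 2700 m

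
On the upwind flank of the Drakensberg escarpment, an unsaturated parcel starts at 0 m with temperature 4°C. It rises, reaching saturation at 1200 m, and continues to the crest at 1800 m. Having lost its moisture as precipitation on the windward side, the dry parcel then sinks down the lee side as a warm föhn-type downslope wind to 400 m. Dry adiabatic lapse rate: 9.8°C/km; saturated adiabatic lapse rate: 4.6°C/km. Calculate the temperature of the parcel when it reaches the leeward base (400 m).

3.2°C

0–1200 m, dry: Δz = 1.2 km ⇒ ΔT = -11.76°C; T = -7.76°C
1200–1800 m, saturated: Δz = 0.6 km ⇒ ΔT = -2.76°C; T = -10.52°C
1800–400 m, dry descent: Δz = 1.4 km ⇒ ΔT = +13.72°C; T = 3.2°C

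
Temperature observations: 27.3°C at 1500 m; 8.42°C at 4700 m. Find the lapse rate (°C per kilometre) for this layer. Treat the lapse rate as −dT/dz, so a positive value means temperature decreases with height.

5.9°C/km

Γ = −ΔT/Δz = (27.3 − 8.42) / (4700 − 1500) m
  = 18.88°C / 3.2 km = 5.9°C/km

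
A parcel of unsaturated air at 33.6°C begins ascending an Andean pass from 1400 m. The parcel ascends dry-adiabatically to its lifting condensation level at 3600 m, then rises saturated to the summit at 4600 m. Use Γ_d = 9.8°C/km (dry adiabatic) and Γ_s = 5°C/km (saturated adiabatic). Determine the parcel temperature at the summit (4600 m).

Dry to 3600 m: -9.8 × 2.2 km = -21.56°C, so T = 12.04°C.
Saturated to 4600 m: -5 × 1 km = -5°C, so T = 7.04°C.

7.04°C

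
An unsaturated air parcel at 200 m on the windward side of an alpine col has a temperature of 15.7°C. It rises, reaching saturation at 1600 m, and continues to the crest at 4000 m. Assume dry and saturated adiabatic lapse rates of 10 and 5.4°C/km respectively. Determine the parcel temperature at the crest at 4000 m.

-11.26°C

Dry to 1600 m: -10 × 1.4 km = -14°C, so T = 1.7°C.
Saturated to 4000 m: -5.4 × 2.4 km = -12.96°C, so T = -11.26°C.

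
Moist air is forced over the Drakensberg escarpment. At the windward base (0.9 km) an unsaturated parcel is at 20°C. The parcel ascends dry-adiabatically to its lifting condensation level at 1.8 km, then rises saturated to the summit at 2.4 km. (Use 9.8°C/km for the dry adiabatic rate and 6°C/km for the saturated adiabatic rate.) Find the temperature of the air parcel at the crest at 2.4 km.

Dry to 1800 m: -9.8 × 0.9 km = -8.82°C, so T = 11.18°C.
Saturated to 2400 m: -6 × 0.6 km = -3.6°C, so T = 7.58°C.

7.58°C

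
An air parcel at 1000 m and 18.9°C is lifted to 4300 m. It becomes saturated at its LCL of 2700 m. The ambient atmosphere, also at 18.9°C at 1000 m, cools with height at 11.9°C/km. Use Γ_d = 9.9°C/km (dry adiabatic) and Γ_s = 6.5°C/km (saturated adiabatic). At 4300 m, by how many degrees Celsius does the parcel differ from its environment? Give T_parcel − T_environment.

Parcel:
  Dry to 2700 m: -9.9 × 1.7 km = -16.83°C, so T = 2.07°C.
  Saturated to 4300 m: -6.5 × 1.6 km = -10.4°C, so T = -8.33°C.
Environment:
  Environment to 4300 m: -11.9 × 3.3 km = -39.27°C, so T = -20.37°C.
T_parcel − T_env = -8.33 − (-20.37) = +12.04°C

+12.04°C (parcel warmer than environment)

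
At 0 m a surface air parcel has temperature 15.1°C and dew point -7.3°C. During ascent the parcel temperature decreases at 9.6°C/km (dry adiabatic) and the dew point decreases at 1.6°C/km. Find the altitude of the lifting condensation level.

T and T_d converge at 9.6 − 1.6 = 8°C per km
Height above start = (15.1 − (-7.3)) / 8 = 2.8 km
LCL altitude = 0 m + 2800 m = 2800 m

2800 m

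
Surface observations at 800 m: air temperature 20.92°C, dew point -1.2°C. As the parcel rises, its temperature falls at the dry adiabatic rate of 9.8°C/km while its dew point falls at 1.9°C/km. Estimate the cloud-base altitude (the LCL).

3600 m

T and T_d converge at 9.8 − 1.9 = 7.9°C per km
Height above start = (20.92 − (-1.2)) / 7.9 = 2.8 km
LCL altitude = 800 m + 2800 m = 3600 m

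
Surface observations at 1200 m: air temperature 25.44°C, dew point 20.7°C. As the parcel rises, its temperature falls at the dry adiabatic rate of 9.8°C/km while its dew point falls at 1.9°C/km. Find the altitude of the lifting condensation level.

1800 m

T and T_d converge at 9.8 − 1.9 = 7.9°C per km
Height above start = (25.44 − 20.7) / 7.9 = 0.6 km
LCL altitude = 1200 m + 600 m = 1800 m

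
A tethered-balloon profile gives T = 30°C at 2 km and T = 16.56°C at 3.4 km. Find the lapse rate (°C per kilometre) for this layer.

Γ = −ΔT/Δz = (30 − 16.56) / (3400 − 2000) m
  = 13.44°C / 1.4 km = 9.6°C/km

9.6°C/km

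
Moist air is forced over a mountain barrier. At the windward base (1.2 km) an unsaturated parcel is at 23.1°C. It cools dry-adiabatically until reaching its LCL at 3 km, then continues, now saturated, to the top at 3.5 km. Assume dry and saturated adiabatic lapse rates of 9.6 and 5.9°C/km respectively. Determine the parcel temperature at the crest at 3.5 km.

2.87°C

1200 → 3000 m (dry, 9.6°C/km): ΔT = -9.6 × 1.8 = -17.28°C → T = 5.82°C
3000 → 3500 m (saturated, 5.9°C/km): ΔT = -5.9 × 0.5 = -2.95°C → T = 2.87°C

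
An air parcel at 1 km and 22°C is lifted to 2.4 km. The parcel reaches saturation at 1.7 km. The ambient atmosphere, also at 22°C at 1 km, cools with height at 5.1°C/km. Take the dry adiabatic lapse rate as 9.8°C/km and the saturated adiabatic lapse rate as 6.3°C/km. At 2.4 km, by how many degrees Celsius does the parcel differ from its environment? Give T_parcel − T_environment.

Parcel:
  1000 → 1700 m (dry, 9.8°C/km): ΔT = -9.8 × 0.7 = -6.86°C → T = 15.14°C
  1700 → 2400 m (saturated, 6.3°C/km): ΔT = -6.3 × 0.7 = -4.41°C → T = 10.73°C
Environment:
  1000 → 2400 m (environment, 5.1°C/km): ΔT = -5.1 × 1.4 = -7.14°C → T = 14.86°C
T_parcel − T_env = 10.73 − 14.86 = -4.13°C

-4.13°C (parcel cooler than environment)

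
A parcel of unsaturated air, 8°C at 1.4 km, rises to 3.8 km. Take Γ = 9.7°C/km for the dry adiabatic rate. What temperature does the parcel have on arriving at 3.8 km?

1400 → 3800 m (dry adiabatic, 9.7°C/km): ΔT = -9.7 × 2.4 = -23.28°C → T = -15.28°C

-15.28°C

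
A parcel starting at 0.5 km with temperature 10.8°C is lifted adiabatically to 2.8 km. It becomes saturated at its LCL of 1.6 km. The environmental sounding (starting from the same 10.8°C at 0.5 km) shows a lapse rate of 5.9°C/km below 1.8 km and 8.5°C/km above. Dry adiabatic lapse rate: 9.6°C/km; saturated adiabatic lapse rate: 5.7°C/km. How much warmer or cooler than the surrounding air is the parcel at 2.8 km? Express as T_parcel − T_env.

-1.23°C (parcel cooler than environment)

Parcel:
  Dry to 1600 m: -9.6 × 1.1 km = -10.56°C, so T = 0.24°C.
  Saturated to 2800 m: -5.7 × 1.2 km = -6.84°C, so T = -6.6°C.
Environment:
  Environment, lower layer to 1800 m: -5.9 × 1.3 km = -7.67°C, so T = 3.13°C.
  Environment, upper layer to 2800 m: -8.5 × 1 km = -8.5°C, so T = -5.37°C.
T_parcel − T_env = -6.6 − (-5.37) = -1.23°C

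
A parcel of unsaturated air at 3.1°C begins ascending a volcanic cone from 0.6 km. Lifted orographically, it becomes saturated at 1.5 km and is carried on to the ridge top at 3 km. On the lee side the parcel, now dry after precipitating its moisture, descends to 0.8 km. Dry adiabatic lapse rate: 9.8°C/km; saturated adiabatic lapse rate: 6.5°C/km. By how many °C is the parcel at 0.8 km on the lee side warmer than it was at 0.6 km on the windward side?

+2.99°C

600–1500 m, dry: Δz = 0.9 km ⇒ ΔT = -8.82°C; T = -5.72°C
1500–3000 m, saturated: Δz = 1.5 km ⇒ ΔT = -9.75°C; T = -15.47°C
3000–800 m, dry descent: Δz = 2.2 km ⇒ ΔT = +21.56°C; T = 6.09°C
Net change vs windward start: 6.09 − 3.1 = +2.99°C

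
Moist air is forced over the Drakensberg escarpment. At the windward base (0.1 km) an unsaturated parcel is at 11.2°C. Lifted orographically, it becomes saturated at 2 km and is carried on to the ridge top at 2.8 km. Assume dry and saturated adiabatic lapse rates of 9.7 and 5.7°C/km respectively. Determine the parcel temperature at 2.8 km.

-11.79°C

100–2000 m, dry: Δz = 1.9 km ⇒ ΔT = -18.43°C; T = -7.23°C
2000–2800 m, saturated: Δz = 0.8 km ⇒ ΔT = -4.56°C; T = -11.79°C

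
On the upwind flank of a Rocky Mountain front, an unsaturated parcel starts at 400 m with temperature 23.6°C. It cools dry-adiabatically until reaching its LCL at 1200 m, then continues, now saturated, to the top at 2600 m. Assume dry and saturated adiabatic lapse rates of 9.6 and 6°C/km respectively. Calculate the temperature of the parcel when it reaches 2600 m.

7.52°C

From 400 m to 1200 m (dry): cools by 9.6 × 0.8 = 7.68°C, giving 15.92°C.
From 1200 m to 2600 m (saturated): cools by 6 × 1.4 = 8.4°C, giving 7.52°C.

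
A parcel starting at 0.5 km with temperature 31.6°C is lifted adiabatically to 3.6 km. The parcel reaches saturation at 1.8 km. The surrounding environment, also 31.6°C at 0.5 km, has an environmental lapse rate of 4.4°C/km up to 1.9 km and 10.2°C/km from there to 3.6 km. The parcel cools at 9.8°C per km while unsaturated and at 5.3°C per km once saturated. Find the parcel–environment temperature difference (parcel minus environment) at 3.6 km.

Parcel:
  500–1800 m, dry: Δz = 1.3 km ⇒ ΔT = -12.74°C; T = 18.86°C
  1800–3600 m, saturated: Δz = 1.8 km ⇒ ΔT = -9.54°C; T = 9.32°C
Environment:
  500–1900 m, environment, lower layer: Δz = 1.4 km ⇒ ΔT = -6.16°C; T = 25.44°C
  1900–3600 m, environment, upper layer: Δz = 1.7 km ⇒ ΔT = -17.34°C; T = 8.1°C
T_parcel − T_env = 9.32 − 8.1 = +1.22°C

+1.22°C (parcel warmer than environment)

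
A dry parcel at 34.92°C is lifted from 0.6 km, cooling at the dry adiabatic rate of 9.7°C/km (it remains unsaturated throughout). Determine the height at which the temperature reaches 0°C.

Height above start = (34.92 − 0) / 9.7 = 3.6 km
Altitude = 600 m + 3600 m = 4200 m

4.2 km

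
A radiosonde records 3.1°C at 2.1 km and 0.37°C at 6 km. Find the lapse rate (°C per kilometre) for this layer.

0.7°C/km

Γ = −ΔT/Δz = (3.1 − 0.37) / (6000 − 2100) m
  = 2.73°C / 3.9 km = 0.7°C/km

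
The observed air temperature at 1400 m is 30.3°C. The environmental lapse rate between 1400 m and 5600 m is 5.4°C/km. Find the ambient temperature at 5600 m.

7.62°C

From 1400 m to 5600 m (environmental): cools by 5.4 × 4.2 = 22.68°C, giving 7.62°C.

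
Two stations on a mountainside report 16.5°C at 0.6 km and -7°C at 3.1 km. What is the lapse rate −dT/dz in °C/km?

9.4°C/km

Γ = −ΔT/Δz = (16.5 − (-7)) / (3100 − 600) m
  = 23.5°C / 2.5 km = 9.4°C/km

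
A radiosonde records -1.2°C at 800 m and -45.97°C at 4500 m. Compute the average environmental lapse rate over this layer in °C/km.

Γ = −ΔT/Δz = (-1.2 − (-45.97)) / (4500 − 800) m
  = 44.77°C / 3.7 km = 12.1°C/km

12.1°C/km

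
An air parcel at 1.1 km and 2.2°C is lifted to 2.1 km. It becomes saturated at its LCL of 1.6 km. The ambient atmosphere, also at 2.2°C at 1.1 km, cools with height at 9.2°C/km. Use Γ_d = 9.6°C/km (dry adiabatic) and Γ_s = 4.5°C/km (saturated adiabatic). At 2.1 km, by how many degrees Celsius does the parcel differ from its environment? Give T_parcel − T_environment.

Parcel:
  From 1100 m to 1600 m (dry): cools by 9.6 × 0.5 = 4.8°C, giving -2.6°C.
  From 1600 m to 2100 m (saturated): cools by 4.5 × 0.5 = 2.25°C, giving -4.85°C.
Environment:
  From 1100 m to 2100 m (environment): cools by 9.2 × 1 = 9.2°C, giving -7°C.
T_parcel − T_env = -4.85 − (-7) = +2.15°C

+2.15°C (parcel warmer than environment)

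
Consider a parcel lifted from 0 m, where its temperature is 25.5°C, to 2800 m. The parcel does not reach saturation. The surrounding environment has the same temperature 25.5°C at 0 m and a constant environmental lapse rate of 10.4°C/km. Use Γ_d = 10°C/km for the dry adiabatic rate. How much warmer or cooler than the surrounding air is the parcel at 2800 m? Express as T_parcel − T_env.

+1.12°C (parcel warmer than environment)

Parcel:
  0 → 2800 m (dry, 10°C/km): ΔT = -10 × 2.8 = -28°C → T = -2.5°C
Environment:
  0 → 2800 m (environment, 10.4°C/km): ΔT = -10.4 × 2.8 = -29.12°C → T = -3.62°C
T_parcel − T_env = -2.5 − (-3.62) = +1.12°C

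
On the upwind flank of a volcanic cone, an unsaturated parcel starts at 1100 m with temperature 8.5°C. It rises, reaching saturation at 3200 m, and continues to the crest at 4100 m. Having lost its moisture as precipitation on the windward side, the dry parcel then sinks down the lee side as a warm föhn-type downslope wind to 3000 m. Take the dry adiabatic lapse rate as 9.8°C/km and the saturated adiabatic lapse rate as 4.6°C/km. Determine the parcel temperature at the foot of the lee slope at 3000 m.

1100 → 3200 m (dry, 9.8°C/km): ΔT = -9.8 × 2.1 = -20.58°C → T = -12.08°C
3200 → 4100 m (saturated, 4.6°C/km): ΔT = -4.6 × 0.9 = -4.14°C → T = -16.22°C
4100 → 3000 m (dry descent, 9.8°C/km): ΔT = +9.8 × 1.1 = +10.78°C → T = -5.44°C

-5.44°C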